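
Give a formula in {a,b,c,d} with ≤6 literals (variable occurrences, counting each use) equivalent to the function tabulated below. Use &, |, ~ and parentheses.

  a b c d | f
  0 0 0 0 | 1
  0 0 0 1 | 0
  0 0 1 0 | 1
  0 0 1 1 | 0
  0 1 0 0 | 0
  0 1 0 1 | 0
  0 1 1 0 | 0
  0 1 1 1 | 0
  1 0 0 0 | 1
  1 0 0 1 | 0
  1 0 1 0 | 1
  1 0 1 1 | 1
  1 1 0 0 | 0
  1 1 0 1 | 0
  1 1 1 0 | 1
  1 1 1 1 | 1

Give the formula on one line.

((~d & ~b) | (c & a))

  ~d = 1010101010101010
  ~b = 1111000011110000
  (~d & ~b) = 1010000010100000
  (c & a) = 0000000000110011
  ((~d & ~b) | (c & a)) = 1010000010110011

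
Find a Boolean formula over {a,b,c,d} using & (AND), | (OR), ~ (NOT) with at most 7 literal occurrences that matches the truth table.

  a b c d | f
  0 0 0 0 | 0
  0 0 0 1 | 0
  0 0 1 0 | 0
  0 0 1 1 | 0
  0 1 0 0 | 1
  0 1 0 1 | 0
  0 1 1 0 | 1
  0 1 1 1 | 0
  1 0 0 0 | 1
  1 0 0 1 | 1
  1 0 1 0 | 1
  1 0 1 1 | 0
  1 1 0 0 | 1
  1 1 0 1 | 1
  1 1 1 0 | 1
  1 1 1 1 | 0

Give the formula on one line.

  ~c = 1100110011001100
  ~d = 1010101010101010
  (a & ~d) = 0000000010101010
  (~c | (a & ~d)) = 1100110011101110
  ((~c | (a & ~d)) & a) = 0000000011101110
  (b & ~d) = 0000101000001010
  (((~c | (a & ~d)) & a) | (b & ~d)) = 0000101011101110

(((~c | (a & ~d)) & a) | (b & ~d))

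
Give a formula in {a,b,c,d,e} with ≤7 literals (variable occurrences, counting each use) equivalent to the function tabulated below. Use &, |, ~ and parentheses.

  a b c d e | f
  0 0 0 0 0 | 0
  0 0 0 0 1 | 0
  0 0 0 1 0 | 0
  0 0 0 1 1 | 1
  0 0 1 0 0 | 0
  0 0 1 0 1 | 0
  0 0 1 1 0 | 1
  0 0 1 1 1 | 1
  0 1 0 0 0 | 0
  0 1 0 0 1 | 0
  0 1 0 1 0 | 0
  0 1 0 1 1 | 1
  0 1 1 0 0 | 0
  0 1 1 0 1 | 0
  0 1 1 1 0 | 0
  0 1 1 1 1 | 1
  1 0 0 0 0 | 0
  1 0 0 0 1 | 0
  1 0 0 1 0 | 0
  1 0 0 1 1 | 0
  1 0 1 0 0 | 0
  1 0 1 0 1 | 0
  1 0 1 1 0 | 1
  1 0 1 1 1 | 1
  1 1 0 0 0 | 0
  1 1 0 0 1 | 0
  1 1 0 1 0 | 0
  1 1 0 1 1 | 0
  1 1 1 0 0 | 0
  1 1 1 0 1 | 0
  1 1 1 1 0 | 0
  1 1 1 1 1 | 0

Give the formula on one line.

  ~b = 11111111000000001111111100000000
  (c & ~b) = 00001111000000000000111100000000
  (b | (c & ~b)) = 00001111111111110000111111111111
  ((b | (c & ~b)) & ~b) = 00001111000000000000111100000000
  ~a = 11111111111111110000000000000000
  (e & ~a) = 01010101010101010000000000000000
  (((b | (c & ~b)) & ~b) | (e & ~a)) = 01011111010101010000111100000000
  ((((b | (c & ~b)) & ~b) | (e & ~a)) & d) = 00010011000100010000001100000000

((((b | (c & ~b)) & ~b) | (e & ~a)) & d)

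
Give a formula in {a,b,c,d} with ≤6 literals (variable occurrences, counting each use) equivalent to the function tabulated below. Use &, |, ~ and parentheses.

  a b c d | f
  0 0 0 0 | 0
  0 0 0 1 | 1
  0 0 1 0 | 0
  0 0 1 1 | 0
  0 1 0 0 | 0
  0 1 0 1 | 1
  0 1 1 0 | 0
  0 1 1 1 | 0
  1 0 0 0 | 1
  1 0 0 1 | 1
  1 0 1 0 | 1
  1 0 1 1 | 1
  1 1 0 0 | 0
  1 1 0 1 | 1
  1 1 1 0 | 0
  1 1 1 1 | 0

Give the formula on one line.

((~b & a) | (~c & d))

  ~b = 1111000011110000
  (~b & a) = 0000000011110000
  ~c = 1100110011001100
  (~c & d) = 0100010001000100
  ((~b & a) | (~c & d)) = 0100010011110100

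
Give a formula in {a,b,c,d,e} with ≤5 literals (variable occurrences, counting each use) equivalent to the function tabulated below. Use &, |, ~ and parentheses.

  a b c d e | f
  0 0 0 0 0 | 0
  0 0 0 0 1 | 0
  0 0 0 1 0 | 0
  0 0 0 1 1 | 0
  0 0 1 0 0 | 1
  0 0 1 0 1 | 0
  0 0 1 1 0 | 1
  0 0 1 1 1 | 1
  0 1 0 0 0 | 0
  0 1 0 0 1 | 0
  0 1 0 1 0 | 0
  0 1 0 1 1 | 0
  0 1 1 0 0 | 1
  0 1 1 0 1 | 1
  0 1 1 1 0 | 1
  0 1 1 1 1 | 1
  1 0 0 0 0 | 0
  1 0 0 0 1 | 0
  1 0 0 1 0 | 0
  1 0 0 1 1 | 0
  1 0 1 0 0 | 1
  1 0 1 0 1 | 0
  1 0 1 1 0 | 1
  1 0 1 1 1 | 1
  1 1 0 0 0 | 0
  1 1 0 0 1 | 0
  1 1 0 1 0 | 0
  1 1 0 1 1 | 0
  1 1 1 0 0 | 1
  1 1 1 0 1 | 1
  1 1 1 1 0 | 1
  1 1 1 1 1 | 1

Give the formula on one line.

(c & (~e | (d | b)))

  ~e = 10101010101010101010101010101010
  (d | b) = 00110011111111110011001111111111
  (~e | (d | b)) = 10111011111111111011101111111111
  (c & (~e | (d | b))) = 00001011000011110000101100001111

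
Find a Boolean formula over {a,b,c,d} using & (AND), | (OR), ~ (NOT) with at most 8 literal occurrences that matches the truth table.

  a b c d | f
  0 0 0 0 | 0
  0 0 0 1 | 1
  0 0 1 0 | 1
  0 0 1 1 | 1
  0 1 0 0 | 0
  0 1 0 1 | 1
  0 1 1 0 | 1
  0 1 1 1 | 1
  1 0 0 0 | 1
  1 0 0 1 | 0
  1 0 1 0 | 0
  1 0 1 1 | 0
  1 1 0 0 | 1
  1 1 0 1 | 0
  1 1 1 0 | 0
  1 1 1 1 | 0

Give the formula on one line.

  ~a = 1111111100000000
  ~d = 1010101010101010
  ~c = 1100110011001100
  (~a | ~c) = 1111111111001100
  (~d & (~a | ~c)) = 1010101010001000
  (~a | (~d & (~a | ~c))) = 1111111110001000
  (d | a) = 0101010111111111
  (~a & c) = 0011001100000000
  ((d | a) | (~a & c)) = 0111011111111111
  ((~a | (~d & (~a | ~c))) & ((d | a) | (~a & c))) = 0111011110001000

((~a | (~d & (~a | ~c))) & ((d | a) | (~a & c)))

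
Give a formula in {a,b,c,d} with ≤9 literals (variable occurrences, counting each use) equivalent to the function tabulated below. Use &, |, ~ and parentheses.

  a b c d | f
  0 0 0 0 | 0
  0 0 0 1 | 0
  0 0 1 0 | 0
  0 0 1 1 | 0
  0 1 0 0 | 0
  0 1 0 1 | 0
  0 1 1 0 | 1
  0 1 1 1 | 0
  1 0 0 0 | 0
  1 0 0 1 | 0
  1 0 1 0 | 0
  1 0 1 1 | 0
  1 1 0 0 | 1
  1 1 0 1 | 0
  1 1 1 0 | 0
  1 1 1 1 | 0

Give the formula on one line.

  ~a = 1111111100000000
  ~c = 1100110011001100
  (~a | ~c) = 1111111111001100
  (a | c) = 0011001111111111
  ~d = 1010101010101010
  ((a | c) & ~d) = 0010001010101010
  (b & ((a | c) & ~d)) = 0000001000001010
  ((~a | ~c) & (b & ((a | c) & ~d))) = 0000001000001000

((~a | ~c) & (b & ((a | c) & ~d)))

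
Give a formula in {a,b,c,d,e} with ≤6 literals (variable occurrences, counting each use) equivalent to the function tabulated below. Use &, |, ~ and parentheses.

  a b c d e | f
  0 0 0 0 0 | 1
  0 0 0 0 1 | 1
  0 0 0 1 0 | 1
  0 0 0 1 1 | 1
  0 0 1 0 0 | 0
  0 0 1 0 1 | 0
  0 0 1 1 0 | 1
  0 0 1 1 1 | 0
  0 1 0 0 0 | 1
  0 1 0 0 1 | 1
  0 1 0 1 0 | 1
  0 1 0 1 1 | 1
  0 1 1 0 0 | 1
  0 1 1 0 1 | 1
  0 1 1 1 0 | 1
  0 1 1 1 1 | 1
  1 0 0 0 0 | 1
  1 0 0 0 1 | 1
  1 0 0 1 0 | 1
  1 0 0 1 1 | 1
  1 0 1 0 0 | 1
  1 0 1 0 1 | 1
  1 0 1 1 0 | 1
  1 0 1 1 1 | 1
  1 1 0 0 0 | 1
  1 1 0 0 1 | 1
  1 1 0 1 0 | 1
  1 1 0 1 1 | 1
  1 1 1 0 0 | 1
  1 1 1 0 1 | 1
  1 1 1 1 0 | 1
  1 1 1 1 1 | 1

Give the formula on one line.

  ~e = 10101010101010101010101010101010
  (~e & d) = 00100010001000100010001000100010
  ((~e & d) & c) = 00000010000000100000001000000010
  ~c = 11110000111100001111000011110000
  (b | ~c) = 11110000111111111111000011111111
  (((~e & d) & c) | (b | ~c)) = 11110010111111111111001011111111
  (a | (((~e & d) & c) | (b | ~c))) = 11110010111111111111111111111111

(a | (((~e & d) & c) | (b | ~c)))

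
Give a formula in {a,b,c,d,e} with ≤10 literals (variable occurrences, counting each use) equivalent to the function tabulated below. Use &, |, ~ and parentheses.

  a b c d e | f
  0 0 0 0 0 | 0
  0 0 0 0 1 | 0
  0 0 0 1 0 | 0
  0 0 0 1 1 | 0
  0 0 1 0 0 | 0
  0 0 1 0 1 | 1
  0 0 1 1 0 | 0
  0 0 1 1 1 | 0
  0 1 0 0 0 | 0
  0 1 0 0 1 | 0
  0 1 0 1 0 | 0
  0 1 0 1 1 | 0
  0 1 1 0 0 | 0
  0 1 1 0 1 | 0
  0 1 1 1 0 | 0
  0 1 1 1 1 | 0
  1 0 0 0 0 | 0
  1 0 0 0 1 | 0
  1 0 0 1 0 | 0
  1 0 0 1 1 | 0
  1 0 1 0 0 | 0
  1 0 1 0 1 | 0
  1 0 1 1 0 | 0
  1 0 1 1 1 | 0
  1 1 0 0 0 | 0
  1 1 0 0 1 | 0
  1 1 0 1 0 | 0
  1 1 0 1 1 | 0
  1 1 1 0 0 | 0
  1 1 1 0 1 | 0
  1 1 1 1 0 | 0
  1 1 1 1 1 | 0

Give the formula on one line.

(~a & ((a | ((~d & e) & (c | ((~c | ~b) & b)))) & ~b))

  ~a = 11111111111111110000000000000000
  ~d = 11001100110011001100110011001100
  (~d & e) = 01000100010001000100010001000100
  ~c = 11110000111100001111000011110000
  ~b = 11111111000000001111111100000000
  (~c | ~b) = 11111111111100001111111111110000
  ((~c | ~b) & b) = 00000000111100000000000011110000
  (c | ((~c | ~b) & b)) = 00001111111111110000111111111111
  ((~d & e) & (c | ((~c | ~b) & b))) = 00000100010001000000010001000100
  (a | ((~d & e) & (c | ((~c | ~b) & b)))) = 00000100010001001111111111111111
  ((a | ((~d & e) & (c | ((~c | ~b) & b)))) & ~b) = 00000100000000001111111100000000
  (~a & ((a | ((~d & e) & (c | ((~c | ~b) & b)))) & ~b)) = 00000100000000000000000000000000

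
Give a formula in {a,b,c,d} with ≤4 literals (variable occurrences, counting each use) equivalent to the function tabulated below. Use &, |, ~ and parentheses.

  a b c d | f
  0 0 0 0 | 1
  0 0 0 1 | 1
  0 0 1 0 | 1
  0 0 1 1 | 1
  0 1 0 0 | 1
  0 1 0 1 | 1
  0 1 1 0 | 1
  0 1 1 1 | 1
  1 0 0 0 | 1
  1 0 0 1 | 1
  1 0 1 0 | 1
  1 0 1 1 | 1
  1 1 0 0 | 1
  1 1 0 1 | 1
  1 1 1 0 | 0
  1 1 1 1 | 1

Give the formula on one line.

  ~a = 1111111100000000
  ~b = 1111000011110000
  (d | ~b) = 1111010111110101
  (~a | (d | ~b)) = 1111111111110101
  ~c = 1100110011001100
  ((~a | (d | ~b)) | ~c) = 1111111111111101

((~a | (d | ~b)) | ~c)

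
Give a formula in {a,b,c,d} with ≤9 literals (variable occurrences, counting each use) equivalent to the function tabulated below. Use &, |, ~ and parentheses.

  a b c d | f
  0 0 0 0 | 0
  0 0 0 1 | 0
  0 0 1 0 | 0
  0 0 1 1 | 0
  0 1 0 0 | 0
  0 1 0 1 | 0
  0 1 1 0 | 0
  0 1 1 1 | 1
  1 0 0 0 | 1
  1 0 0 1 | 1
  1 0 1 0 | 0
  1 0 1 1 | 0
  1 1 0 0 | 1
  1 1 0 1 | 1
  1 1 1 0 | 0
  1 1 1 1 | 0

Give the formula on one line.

((((a | (b & d)) & ~a) | ~c) & ((c & d) | a))

  (b & d) = 0000010100000101
  (a | (b & d)) = 0000010111111111
  ~a = 1111111100000000
  ((a | (b & d)) & ~a) = 0000010100000000
  ~c = 1100110011001100
  (((a | (b & d)) & ~a) | ~c) = 1100110111001100
  (c & d) = 0001000100010001
  ((c & d) | a) = 0001000111111111
  ((((a | (b & d)) & ~a) | ~c) & ((c & d) | a)) = 0000000111001100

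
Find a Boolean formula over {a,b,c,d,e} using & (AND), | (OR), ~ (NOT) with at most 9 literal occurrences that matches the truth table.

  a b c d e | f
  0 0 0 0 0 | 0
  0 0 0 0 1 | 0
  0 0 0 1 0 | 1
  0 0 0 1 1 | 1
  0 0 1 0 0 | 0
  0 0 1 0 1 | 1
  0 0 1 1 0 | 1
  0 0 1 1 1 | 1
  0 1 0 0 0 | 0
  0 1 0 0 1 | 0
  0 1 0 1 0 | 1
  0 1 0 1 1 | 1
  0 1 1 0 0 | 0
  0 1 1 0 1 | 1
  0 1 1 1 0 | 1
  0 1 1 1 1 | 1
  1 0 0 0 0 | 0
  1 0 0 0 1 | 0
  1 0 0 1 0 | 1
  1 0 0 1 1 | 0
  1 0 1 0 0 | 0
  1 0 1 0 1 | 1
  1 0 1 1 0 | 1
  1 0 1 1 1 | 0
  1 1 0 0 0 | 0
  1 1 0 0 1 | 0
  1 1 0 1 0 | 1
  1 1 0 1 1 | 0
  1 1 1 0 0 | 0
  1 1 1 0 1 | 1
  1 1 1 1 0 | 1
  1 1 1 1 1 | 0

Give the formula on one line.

  (e & c) = 00000101000001010000010100000101
  (d | (e & c)) = 00110111001101110011011100110111
  ~e = 10101010101010101010101010101010
  ~a = 11111111111111110000000000000000
  ~d = 11001100110011001100110011001100
  ~c = 11110000111100001111000011110000
  (~d | ~c) = 11111100111111001111110011111100
  (c & (~d | ~c)) = 00001100000011000000110000001100
  (~a | (c & (~d | ~c))) = 11111111111111110000110000001100
  (~e | (~a | (c & (~d | ~c)))) = 11111111111111111010111010101110
  ((d | (e & c)) & (~e | (~a | (c & (~d | ~c))))) = 00110111001101110010011000100110

((d | (e & c)) & (~e | (~a | (c & (~d | ~c)))))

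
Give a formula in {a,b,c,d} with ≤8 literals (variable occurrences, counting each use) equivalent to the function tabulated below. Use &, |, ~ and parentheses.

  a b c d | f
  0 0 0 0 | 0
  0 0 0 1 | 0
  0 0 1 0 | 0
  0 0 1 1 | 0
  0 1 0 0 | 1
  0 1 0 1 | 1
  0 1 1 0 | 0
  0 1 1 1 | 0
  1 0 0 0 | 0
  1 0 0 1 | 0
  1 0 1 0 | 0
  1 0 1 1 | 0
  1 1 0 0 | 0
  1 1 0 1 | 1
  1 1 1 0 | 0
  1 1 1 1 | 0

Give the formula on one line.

((~a | d) & (((c & a) | b) & ~c))

  ~a = 1111111100000000
  (~a | d) = 1111111101010101
  (c & a) = 0000000000110011
  ((c & a) | b) = 0000111100111111
  ~c = 1100110011001100
  (((c & a) | b) & ~c) = 0000110000001100
  ((~a | d) & (((c & a) | b) & ~c)) = 0000110000000100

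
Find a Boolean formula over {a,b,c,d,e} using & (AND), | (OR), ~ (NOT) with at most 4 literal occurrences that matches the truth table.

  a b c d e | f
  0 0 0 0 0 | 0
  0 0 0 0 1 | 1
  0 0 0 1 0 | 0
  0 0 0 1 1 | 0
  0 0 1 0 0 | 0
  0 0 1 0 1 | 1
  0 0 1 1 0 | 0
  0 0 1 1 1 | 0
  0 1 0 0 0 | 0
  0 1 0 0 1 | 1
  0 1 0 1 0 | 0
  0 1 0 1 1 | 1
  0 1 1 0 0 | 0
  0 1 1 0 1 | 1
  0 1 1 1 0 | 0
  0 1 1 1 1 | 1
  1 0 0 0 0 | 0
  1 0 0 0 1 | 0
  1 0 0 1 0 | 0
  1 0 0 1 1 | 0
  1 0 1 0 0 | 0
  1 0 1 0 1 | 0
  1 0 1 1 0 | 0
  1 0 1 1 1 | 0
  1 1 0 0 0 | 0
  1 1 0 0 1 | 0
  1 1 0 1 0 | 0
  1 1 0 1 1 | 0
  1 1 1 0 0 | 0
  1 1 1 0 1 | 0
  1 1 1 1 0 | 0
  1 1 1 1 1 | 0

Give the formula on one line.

  ~d = 11001100110011001100110011001100
  (b | ~d) = 11001100111111111100110011111111
  ~a = 11111111111111110000000000000000
  (~a & e) = 01010101010101010000000000000000
  ((b | ~d) & (~a & e)) = 01000100010101010000000000000000

((b | ~d) & (~a & e))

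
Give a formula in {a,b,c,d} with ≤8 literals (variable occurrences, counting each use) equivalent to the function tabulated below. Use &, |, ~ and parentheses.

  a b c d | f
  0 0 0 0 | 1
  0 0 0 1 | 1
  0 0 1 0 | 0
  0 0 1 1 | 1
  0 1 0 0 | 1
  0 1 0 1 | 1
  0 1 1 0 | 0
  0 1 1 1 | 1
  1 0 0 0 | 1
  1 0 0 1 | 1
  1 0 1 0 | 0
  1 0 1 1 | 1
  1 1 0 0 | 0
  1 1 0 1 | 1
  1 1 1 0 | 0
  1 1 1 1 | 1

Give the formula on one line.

  ~a = 1111111100000000
  (~a & b) = 0000111100000000
  ~b = 1111000011110000
  (d | ~b) = 1111010111110101
  ((~a & b) | (d | ~b)) = 1111111111110101
  ~c = 1100110011001100
  (d | ~c) = 1101110111011101
  (((~a & b) | (d | ~b)) & (d | ~c)) = 1101110111010101

(((~a & b) | (d | ~b)) & (d | ~c))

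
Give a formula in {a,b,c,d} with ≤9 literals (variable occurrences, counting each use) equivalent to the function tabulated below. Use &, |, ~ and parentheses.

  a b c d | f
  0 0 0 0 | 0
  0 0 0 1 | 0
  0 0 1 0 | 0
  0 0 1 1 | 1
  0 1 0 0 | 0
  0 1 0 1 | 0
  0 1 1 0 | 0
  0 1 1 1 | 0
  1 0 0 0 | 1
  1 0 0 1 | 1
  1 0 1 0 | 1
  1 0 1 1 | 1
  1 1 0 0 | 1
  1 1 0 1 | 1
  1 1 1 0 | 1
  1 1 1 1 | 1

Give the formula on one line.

  ~b = 1111000011110000
  (~b & c) = 0011000000110000
  ~a = 1111111100000000
  (~a | ~b) = 1111111111110000
  ((~a | ~b) & d) = 0101010101010000
  ((~b & c) & ((~a | ~b) & d)) = 0001000000010000
  (a | ((~b & c) & ((~a | ~b) & d))) = 0001000011111111

(a | ((~b & c) & ((~a | ~b) & d)))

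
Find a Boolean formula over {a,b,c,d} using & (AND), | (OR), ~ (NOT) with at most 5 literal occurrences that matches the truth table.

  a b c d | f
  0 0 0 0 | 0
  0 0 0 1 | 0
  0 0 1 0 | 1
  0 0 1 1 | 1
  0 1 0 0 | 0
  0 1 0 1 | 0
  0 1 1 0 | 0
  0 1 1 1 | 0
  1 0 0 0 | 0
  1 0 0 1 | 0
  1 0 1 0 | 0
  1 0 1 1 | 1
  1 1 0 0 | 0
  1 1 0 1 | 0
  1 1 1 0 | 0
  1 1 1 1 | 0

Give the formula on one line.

  ~a = 1111111100000000
  (d | ~a) = 1111111101010101
  ~b = 1111000011110000
  (c & ~b) = 0011000000110000
  ((d | ~a) & (c & ~b)) = 0011000000010000

((d | ~a) & (c & ~b))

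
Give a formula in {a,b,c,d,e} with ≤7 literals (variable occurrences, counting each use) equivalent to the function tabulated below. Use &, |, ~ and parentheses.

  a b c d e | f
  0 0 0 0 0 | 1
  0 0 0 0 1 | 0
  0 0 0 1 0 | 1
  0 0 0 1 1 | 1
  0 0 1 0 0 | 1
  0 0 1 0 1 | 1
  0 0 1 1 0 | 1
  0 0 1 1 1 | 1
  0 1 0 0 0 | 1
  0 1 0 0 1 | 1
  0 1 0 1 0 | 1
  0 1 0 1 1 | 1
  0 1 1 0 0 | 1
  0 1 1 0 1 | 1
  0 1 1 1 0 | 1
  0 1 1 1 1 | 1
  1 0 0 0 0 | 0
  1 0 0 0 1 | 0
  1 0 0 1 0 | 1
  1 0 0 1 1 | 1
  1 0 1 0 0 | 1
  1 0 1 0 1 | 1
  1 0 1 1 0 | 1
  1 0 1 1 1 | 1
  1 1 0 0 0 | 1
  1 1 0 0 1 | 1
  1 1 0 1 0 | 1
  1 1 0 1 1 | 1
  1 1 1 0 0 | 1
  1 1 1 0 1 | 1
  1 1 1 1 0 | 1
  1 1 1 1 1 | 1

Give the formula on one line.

  ~e = 10101010101010101010101010101010
  (c | ~e) = 10101111101011111010111110101111
  ~a = 11111111111111110000000000000000
  ((c | ~e) & ~a) = 10101111101011110000000000000000
  (((c | ~e) & ~a) | c) = 10101111101011110000111100001111
  (d | (((c | ~e) & ~a) | c)) = 10111111101111110011111100111111
  ~d = 11001100110011001100110011001100
  (~d & b) = 00000000110011000000000011001100
  ((d | (((c | ~e) & ~a) | c)) | (~d & b)) = 10111111111111110011111111111111

((d | (((c | ~e) & ~a) | c)) | (~d & b))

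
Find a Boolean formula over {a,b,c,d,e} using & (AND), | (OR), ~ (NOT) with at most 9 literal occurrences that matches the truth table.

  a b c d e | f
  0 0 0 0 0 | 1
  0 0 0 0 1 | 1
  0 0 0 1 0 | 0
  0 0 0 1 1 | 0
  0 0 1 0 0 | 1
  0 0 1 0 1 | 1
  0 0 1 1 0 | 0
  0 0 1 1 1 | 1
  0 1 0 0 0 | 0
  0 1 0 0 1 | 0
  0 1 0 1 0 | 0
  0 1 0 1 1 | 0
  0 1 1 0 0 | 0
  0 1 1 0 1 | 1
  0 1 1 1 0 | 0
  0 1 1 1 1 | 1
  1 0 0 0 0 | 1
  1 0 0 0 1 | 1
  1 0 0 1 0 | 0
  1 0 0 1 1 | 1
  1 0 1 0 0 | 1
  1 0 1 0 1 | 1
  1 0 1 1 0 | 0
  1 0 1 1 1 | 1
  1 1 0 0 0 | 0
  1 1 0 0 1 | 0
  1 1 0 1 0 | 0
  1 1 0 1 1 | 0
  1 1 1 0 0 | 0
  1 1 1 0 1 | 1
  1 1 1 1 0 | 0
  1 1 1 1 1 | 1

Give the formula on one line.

  (a | b) = 00000000111111111111111111111111
  (d & (a | b)) = 00000000001100110011001100110011
  ((d & (a | b)) & e) = 00000000000100010001000100010001
  ~d = 11001100110011001100110011001100
  (~d | b) = 11001100111111111100110011111111
  (((d & (a | b)) & e) | (~d | b)) = 11001100111111111101110111111111
  ~b = 11111111000000001111111100000000
  ((((d & (a | b)) & e) | (~d | b)) & ~b) = 11001100000000001101110100000000
  (e & c) = 00000101000001010000010100000101
  (((((d & (a | b)) & e) | (~d | b)) & ~b) | (e & c)) = 11001101000001011101110100000101

(((((d & (a | b)) & e) | (~d | b)) & ~b) | (e & c))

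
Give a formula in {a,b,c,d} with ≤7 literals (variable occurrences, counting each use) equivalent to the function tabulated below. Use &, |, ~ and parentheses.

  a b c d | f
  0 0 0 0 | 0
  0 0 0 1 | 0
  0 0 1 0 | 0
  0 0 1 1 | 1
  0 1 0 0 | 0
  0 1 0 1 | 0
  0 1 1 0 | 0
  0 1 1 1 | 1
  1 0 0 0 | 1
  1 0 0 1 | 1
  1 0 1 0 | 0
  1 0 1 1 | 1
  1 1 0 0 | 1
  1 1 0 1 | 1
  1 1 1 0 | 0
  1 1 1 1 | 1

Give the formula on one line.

(((~d | c) & d) | (a & (~c | ~a)))

  ~d = 1010101010101010
  (~d | c) = 1011101110111011
  ((~d | c) & d) = 0001000100010001
  ~c = 1100110011001100
  ~a = 1111111100000000
  (~c | ~a) = 1111111111001100
  (a & (~c | ~a)) = 0000000011001100
  (((~d | c) & d) | (a & (~c | ~a))) = 0001000111011101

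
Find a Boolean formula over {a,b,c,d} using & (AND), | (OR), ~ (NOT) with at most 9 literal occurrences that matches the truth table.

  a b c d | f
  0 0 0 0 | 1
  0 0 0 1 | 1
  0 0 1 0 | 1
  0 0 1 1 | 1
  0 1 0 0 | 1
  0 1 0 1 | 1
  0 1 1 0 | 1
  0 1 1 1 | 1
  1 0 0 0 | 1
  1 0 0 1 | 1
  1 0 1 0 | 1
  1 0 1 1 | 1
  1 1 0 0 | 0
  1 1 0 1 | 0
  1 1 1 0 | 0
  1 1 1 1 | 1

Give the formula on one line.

  ~b = 1111000011110000
  ~a = 1111111100000000
  (~b | ~a) = 1111111111110000
  (~a | c) = 1111111100110011
  ((~a | c) & a) = 0000000000110011
  (~b | d) = 1111010111110101
  (c & (~b | d)) = 0011000100110001
  (((~a | c) & a) & (c & (~b | d))) = 0000000000110001
  ((~b | ~a) | (((~a | c) & a) & (c & (~b | d)))) = 1111111111110001

((~b | ~a) | (((~a | c) & a) & (c & (~b | d))))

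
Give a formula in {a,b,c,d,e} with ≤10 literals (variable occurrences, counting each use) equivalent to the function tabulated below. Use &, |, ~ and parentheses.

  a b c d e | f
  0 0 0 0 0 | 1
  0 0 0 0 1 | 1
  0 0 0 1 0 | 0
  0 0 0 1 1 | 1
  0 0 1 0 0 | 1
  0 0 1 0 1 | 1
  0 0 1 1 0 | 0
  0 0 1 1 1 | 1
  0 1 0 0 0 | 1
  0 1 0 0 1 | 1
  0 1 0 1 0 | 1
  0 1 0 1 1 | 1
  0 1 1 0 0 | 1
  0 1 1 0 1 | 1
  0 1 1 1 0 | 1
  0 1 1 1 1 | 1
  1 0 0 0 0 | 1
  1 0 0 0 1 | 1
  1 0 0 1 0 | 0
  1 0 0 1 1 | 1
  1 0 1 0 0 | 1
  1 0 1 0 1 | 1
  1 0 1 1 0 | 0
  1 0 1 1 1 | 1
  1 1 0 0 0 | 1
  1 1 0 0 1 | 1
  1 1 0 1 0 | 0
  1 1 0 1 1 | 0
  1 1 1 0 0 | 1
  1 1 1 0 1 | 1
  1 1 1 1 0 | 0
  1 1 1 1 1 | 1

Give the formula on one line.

(((~a & b) | ~d) | (((e & ~b) | c) & e))

  ~a = 11111111111111110000000000000000
  (~a & b) = 00000000111111110000000000000000
  ~d = 11001100110011001100110011001100
  ((~a & b) | ~d) = 11001100111111111100110011001100
  ~b = 11111111000000001111111100000000
  (e & ~b) = 01010101000000000101010100000000
  ((e & ~b) | c) = 01011111000011110101111100001111
  (((e & ~b) | c) & e) = 01010101000001010101010100000101
  (((~a & b) | ~d) | (((e & ~b) | c) & e)) = 11011101111111111101110111001101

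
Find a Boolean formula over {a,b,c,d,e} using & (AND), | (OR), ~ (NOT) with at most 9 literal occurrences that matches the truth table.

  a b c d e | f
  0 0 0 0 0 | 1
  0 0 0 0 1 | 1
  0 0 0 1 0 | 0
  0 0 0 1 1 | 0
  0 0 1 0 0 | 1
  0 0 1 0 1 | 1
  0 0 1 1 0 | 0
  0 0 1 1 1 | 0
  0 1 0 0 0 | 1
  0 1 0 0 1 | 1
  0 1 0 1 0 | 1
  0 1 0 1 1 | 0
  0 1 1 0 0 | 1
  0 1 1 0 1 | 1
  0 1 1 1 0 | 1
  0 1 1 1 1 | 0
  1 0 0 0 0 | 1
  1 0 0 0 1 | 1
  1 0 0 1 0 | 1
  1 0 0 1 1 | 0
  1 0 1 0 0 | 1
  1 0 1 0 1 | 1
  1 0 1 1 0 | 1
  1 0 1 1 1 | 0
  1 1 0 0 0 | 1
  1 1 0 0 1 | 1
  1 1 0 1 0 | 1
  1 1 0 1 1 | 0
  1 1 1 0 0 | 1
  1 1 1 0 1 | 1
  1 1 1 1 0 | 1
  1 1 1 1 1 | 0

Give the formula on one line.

(~d | ((((c & e) | b) | a) & ~e))

  ~d = 11001100110011001100110011001100
  (c & e) = 00000101000001010000010100000101
  ((c & e) | b) = 00000101111111110000010111111111
  (((c & e) | b) | a) = 00000101111111111111111111111111
  ~e = 10101010101010101010101010101010
  ((((c & e) | b) | a) & ~e) = 00000000101010101010101010101010
  (~d | ((((c & e) | b) | a) & ~e)) = 11001100111011101110111011101110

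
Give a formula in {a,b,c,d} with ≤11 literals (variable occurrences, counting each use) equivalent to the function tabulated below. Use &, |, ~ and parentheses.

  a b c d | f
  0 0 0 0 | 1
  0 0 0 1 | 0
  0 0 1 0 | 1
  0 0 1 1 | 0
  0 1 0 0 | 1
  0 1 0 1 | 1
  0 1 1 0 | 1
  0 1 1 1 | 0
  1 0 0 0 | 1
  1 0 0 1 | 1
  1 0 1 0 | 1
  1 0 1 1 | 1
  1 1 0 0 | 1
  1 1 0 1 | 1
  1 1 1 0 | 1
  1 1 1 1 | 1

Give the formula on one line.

((~d | a) | ((a | (d & ~c)) & ((c & ~b) | b)))

  ~d = 1010101010101010
  (~d | a) = 1010101011111111
  ~c = 1100110011001100
  (d & ~c) = 0100010001000100
  (a | (d & ~c)) = 0100010011111111
  ~b = 1111000011110000
  (c & ~b) = 0011000000110000
  ((c & ~b) | b) = 0011111100111111
  ((a | (d & ~c)) & ((c & ~b) | b)) = 0000010000111111
  ((~d | a) | ((a | (d & ~c)) & ((c & ~b) | b))) = 1010111011111111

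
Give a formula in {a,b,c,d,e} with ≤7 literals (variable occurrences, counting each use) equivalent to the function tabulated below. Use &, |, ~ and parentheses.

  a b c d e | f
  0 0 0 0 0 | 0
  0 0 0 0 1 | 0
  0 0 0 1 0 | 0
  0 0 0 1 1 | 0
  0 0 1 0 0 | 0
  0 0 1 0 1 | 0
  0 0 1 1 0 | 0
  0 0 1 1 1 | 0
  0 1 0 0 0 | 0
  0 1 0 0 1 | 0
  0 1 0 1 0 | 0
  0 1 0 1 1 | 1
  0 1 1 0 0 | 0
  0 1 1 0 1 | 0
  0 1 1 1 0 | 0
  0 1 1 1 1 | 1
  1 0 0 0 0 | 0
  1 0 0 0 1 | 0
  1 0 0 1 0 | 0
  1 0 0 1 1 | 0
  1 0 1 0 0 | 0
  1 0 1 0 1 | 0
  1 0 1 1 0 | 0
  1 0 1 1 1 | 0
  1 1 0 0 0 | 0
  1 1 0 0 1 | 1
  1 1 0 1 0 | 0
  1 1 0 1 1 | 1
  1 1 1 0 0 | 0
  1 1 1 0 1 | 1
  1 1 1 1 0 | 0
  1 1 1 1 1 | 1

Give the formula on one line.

((e & b) & ((d & (b & e)) | a))

  (e & b) = 00000000010101010000000001010101
  (b & e) = 00000000010101010000000001010101
  (d & (b & e)) = 00000000000100010000000000010001
  ((d & (b & e)) | a) = 00000000000100011111111111111111
  ((e & b) & ((d & (b & e)) | a)) = 00000000000100010000000001010101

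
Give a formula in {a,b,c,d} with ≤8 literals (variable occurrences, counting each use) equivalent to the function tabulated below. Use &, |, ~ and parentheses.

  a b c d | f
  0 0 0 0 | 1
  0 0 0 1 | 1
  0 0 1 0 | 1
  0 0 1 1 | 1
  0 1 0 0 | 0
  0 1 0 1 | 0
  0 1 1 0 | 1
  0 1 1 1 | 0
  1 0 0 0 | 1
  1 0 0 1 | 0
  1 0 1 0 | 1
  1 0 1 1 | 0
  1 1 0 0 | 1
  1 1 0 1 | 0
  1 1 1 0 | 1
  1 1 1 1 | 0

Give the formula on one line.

  ~b = 1111000011110000
  ~a = 1111111100000000
  (~b & ~a) = 1111000000000000
  ~d = 1010101010101010
  (a | c) = 0011001111111111
  (~d & (a | c)) = 0010001010101010
  ((~b & ~a) | (~d & (a | c))) = 1111001010101010

((~b & ~a) | (~d & (a | c)))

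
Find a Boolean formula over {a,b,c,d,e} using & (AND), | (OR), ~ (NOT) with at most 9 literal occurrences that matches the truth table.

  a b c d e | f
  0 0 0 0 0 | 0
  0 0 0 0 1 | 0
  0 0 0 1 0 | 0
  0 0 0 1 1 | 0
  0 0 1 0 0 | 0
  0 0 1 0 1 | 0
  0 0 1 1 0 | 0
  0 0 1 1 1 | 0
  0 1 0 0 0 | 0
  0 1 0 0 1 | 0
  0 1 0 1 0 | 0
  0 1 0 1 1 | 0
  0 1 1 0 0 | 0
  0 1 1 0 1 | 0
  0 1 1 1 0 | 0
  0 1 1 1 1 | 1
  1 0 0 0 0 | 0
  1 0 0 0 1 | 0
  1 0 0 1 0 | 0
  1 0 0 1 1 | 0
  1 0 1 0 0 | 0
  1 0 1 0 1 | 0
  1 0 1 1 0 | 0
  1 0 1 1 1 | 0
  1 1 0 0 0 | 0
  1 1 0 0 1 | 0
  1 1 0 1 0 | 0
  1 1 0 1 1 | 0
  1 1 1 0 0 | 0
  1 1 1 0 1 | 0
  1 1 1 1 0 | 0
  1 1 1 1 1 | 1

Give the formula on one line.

(e & (((d & c) | (~b & c)) & (b & d)))

  (d & c) = 00000011000000110000001100000011
  ~b = 11111111000000001111111100000000
  (~b & c) = 00001111000000000000111100000000
  ((d & c) | (~b & c)) = 00001111000000110000111100000011
  (b & d) = 00000000001100110000000000110011
  (((d & c) | (~b & c)) & (b & d)) = 00000000000000110000000000000011
  (e & (((d & c) | (~b & c)) & (b & d))) = 00000000000000010000000000000001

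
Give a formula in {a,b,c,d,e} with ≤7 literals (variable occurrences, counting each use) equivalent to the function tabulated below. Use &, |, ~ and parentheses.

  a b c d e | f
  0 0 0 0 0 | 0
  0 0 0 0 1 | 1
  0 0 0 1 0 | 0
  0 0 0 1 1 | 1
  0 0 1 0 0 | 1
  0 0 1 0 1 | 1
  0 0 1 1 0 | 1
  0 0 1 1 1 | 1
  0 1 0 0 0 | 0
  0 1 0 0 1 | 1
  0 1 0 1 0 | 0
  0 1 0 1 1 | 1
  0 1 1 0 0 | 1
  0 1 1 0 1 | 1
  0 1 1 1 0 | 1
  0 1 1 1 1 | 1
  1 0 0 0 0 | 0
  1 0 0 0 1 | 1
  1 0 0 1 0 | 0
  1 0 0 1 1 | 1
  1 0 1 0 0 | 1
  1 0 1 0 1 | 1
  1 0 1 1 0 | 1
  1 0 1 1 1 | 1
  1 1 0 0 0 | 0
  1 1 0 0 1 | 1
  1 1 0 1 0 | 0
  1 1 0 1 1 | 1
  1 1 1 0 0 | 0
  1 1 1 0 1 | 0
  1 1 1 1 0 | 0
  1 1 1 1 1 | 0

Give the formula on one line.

  ~a = 11111111111111110000000000000000
  ~b = 11111111000000001111111100000000
  (~a | ~b) = 11111111111111111111111100000000
  ~c = 11110000111100001111000011110000
  ((~a | ~b) | ~c) = 11111111111111111111111111110000
  (c | e) = 01011111010111110101111101011111
  (((~a | ~b) | ~c) & (c | e)) = 01011111010111110101111101010000

(((~a | ~b) | ~c) & (c | e))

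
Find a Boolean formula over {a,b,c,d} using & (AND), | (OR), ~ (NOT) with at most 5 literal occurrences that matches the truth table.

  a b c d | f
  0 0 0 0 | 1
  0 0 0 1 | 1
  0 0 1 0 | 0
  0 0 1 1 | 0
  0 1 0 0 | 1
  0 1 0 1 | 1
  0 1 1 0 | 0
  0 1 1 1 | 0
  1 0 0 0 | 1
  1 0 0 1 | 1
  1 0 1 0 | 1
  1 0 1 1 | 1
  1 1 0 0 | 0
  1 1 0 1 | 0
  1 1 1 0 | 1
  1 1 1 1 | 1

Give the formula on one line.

(((~a | ~b) | c) & (~c | a))

  ~a = 1111111100000000
  ~b = 1111000011110000
  (~a | ~b) = 1111111111110000
  ((~a | ~b) | c) = 1111111111110011
  ~c = 1100110011001100
  (~c | a) = 1100110011111111
  (((~a | ~b) | c) & (~c | a)) = 1100110011110011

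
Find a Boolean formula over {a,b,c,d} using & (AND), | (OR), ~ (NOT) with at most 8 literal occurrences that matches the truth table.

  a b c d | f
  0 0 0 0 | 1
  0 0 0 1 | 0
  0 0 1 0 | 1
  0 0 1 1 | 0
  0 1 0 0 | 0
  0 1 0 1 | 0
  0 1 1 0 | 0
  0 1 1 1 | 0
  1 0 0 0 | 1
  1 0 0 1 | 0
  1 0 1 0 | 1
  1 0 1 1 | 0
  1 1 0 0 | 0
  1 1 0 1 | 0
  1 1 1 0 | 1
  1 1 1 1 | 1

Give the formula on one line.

((~b & ~d) | ((b & a) & (c & b)))

  ~b = 1111000011110000
  ~d = 1010101010101010
  (~b & ~d) = 1010000010100000
  (b & a) = 0000000000001111
  (c & b) = 0000001100000011
  ((b & a) & (c & b)) = 0000000000000011
  ((~b & ~d) | ((b & a) & (c & b))) = 1010000010100011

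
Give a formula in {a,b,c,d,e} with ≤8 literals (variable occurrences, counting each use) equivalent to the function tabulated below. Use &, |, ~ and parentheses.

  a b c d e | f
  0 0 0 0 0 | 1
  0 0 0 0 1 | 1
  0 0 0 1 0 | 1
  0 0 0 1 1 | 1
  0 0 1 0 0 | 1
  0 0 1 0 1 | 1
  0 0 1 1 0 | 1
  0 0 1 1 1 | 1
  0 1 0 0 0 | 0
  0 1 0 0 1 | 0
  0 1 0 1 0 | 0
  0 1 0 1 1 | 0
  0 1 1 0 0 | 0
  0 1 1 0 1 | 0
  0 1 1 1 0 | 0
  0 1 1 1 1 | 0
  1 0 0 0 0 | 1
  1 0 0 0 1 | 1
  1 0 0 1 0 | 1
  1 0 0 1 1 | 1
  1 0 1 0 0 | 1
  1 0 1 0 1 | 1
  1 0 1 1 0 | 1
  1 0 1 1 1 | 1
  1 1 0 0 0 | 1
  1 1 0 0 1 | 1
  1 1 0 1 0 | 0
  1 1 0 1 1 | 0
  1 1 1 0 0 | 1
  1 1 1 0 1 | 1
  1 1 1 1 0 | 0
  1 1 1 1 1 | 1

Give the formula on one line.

((~b | (b & (~d & a))) | (e & (a & c)))

  ~b = 11111111000000001111111100000000
  ~d = 11001100110011001100110011001100
  (~d & a) = 00000000000000001100110011001100
  (b & (~d & a)) = 00000000000000000000000011001100
  (~b | (b & (~d & a))) = 11111111000000001111111111001100
  (a & c) = 00000000000000000000111100001111
  (e & (a & c)) = 00000000000000000000010100000101
  ((~b | (b & (~d & a))) | (e & (a & c))) = 11111111000000001111111111001101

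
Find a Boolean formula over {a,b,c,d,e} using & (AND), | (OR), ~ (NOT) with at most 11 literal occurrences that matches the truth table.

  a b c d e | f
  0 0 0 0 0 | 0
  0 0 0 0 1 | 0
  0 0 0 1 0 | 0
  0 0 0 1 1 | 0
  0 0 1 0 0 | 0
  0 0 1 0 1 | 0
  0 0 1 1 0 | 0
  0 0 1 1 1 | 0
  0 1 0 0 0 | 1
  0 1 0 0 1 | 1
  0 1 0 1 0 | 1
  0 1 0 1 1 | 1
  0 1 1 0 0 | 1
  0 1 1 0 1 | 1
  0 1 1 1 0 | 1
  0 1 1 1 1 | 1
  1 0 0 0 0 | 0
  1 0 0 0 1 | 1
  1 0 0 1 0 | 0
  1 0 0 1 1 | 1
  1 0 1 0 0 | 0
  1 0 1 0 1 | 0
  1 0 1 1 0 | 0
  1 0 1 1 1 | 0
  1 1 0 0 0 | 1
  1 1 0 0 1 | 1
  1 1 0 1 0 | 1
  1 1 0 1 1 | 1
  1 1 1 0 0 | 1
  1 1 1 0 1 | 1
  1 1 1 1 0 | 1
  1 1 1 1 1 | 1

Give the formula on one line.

(b | (((~e & b) | (e & ((a & ~c) | b))) & e))

  ~e = 10101010101010101010101010101010
  (~e & b) = 00000000101010100000000010101010
  ~c = 11110000111100001111000011110000
  (a & ~c) = 00000000000000001111000011110000
  ((a & ~c) | b) = 00000000111111111111000011111111
  (e & ((a & ~c) | b)) = 00000000010101010101000001010101
  ((~e & b) | (e & ((a & ~c) | b))) = 00000000111111110101000011111111
  (((~e & b) | (e & ((a & ~c) | b))) & e) = 00000000010101010101000001010101
  (b | (((~e & b) | (e & ((a & ~c) | b))) & e)) = 00000000111111110101000011111111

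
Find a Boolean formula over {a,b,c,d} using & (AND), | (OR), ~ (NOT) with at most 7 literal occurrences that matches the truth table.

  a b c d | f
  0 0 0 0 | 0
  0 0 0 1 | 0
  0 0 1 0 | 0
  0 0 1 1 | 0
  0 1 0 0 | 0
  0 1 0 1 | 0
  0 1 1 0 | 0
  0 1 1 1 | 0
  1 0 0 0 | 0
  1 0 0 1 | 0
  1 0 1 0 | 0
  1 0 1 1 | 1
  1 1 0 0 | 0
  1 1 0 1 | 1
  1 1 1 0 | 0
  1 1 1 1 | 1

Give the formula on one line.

  (c | b) = 0011111100111111
  ~b = 1111000011110000
  (~b & d) = 0101000001010000
  (a | (~b & d)) = 0101000011111111
  (d & (a | (~b & d))) = 0101000001010101
  ((d & (a | (~b & d))) & a) = 0000000001010101
  ((c | b) & ((d & (a | (~b & d))) & a)) = 0000000000010101

((c | b) & ((d & (a | (~b & d))) & a))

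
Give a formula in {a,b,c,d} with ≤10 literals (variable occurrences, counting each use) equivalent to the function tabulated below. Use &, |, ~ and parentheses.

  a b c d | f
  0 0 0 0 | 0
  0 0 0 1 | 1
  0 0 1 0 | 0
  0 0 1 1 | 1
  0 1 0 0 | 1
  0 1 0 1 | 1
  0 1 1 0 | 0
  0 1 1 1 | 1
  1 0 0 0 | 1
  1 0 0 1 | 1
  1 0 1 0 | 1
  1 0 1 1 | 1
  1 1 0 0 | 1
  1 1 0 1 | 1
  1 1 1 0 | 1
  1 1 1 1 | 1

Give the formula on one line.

((d | (a & b)) | ((a & ~b) | ((~c & b) & ~d)))

  (a & b) = 0000000000001111
  (d | (a & b)) = 0101010101011111
  ~b = 1111000011110000
  (a & ~b) = 0000000011110000
  ~c = 1100110011001100
  (~c & b) = 0000110000001100
  ~d = 1010101010101010
  ((~c & b) & ~d) = 0000100000001000
  ((a & ~b) | ((~c & b) & ~d)) = 0000100011111000
  ((d | (a & b)) | ((a & ~b) | ((~c & b) & ~d))) = 0101110111111111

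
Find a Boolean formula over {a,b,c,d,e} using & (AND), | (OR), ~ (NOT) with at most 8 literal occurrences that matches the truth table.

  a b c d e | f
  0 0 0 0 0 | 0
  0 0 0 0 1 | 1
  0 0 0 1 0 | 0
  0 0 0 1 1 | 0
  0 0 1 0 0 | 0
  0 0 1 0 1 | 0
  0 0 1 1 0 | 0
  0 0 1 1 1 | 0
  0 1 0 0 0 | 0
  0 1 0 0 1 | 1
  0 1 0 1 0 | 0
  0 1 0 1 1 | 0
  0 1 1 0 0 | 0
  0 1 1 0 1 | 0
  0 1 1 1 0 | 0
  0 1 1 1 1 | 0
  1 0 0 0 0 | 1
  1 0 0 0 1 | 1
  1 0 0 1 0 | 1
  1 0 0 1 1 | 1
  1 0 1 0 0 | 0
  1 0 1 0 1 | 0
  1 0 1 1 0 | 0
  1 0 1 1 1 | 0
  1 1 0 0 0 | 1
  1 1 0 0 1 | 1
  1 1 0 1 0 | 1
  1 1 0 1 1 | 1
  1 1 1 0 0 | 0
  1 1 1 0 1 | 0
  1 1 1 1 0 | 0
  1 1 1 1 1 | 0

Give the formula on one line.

((e | a) & (~c & ((~c & ~d) | a)))

  (e | a) = 01010101010101011111111111111111
  ~c = 11110000111100001111000011110000
  ~d = 11001100110011001100110011001100
  (~c & ~d) = 11000000110000001100000011000000
  ((~c & ~d) | a) = 11000000110000001111111111111111
  (~c & ((~c & ~d) | a)) = 11000000110000001111000011110000
  ((e | a) & (~c & ((~c & ~d) | a))) = 01000000010000001111000011110000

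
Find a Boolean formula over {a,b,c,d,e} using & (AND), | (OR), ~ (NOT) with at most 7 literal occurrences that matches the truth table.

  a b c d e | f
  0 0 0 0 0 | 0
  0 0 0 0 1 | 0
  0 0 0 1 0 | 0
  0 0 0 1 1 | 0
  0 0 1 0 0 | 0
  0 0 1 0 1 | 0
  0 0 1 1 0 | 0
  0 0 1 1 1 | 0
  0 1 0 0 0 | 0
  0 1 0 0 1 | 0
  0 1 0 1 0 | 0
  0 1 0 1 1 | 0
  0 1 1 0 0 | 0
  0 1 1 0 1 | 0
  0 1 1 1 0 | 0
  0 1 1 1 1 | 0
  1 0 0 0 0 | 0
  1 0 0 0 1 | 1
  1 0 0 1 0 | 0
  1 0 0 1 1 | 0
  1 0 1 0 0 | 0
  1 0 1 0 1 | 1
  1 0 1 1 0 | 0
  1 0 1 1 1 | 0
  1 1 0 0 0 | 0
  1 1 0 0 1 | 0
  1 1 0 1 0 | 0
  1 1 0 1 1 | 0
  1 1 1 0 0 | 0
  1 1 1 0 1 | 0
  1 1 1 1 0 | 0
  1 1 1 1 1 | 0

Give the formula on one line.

((e & ~b) & (a & ~d))

  ~b = 11111111000000001111111100000000
  (e & ~b) = 01010101000000000101010100000000
  ~d = 11001100110011001100110011001100
  (a & ~d) = 00000000000000001100110011001100
  ((e & ~b) & (a & ~d)) = 00000000000000000100010000000000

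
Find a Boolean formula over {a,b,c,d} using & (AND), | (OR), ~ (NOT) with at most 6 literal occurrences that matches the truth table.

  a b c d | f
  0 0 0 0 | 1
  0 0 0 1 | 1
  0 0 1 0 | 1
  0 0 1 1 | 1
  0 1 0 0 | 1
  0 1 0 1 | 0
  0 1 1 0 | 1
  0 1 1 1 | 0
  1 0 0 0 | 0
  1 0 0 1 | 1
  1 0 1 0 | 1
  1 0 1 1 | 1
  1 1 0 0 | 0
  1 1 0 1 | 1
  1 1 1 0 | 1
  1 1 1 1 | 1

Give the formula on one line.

  (a & d) = 0000000001010101
  ~a = 1111111100000000
  (~a | c) = 1111111100110011
  ~b = 1111000011110000
  ~d = 1010101010101010
  (~b | ~d) = 1111101011111010
  ((~a | c) & (~b | ~d)) = 1111101000110010
  ((a & d) | ((~a | c) & (~b | ~d))) = 1111101001110111

((a & d) | ((~a | c) & (~b | ~d)))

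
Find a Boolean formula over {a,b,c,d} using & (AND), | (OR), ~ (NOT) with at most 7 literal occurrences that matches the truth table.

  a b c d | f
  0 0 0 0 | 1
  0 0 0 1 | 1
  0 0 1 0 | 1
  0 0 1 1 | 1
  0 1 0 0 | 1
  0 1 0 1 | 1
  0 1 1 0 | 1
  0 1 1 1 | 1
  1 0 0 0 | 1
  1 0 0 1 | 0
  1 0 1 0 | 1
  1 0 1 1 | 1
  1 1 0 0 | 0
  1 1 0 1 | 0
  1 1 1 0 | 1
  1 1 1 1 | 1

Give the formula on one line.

(((~b & (a & ~d)) | c) | (~a & ~c))

  ~b = 1111000011110000
  ~d = 1010101010101010
  (a & ~d) = 0000000010101010
  (~b & (a & ~d)) = 0000000010100000
  ((~b & (a & ~d)) | c) = 0011001110110011
  ~a = 1111111100000000
  ~c = 1100110011001100
  (~a & ~c) = 1100110000000000
  (((~b & (a & ~d)) | c) | (~a & ~c)) = 1111111110110011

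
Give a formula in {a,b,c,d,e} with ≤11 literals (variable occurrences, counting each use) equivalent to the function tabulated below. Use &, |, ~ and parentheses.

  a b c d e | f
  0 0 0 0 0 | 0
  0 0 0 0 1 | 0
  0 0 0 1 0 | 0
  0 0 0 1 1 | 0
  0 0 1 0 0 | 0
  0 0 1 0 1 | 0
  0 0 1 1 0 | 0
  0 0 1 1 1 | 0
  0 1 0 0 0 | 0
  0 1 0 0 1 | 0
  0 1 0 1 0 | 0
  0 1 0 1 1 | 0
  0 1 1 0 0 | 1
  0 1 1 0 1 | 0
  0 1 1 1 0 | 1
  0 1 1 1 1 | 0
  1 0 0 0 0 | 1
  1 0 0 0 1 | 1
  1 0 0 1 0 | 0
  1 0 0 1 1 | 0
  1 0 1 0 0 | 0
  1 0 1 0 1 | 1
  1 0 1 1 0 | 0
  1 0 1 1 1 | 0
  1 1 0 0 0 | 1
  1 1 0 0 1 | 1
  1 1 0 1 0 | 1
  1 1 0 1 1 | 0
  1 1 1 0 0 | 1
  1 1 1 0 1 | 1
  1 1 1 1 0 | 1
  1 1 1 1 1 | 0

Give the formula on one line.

(((e | (~c | d)) & (~d & a)) | ((~e & (c | a)) & b))

  ~c = 11110000111100001111000011110000
  (~c | d) = 11110011111100111111001111110011
  (e | (~c | d)) = 11110111111101111111011111110111
  ~d = 11001100110011001100110011001100
  (~d & a) = 00000000000000001100110011001100
  ((e | (~c | d)) & (~d & a)) = 00000000000000001100010011000100
  ~e = 10101010101010101010101010101010
  (c | a) = 00001111000011111111111111111111
  (~e & (c | a)) = 00001010000010101010101010101010
  ((~e & (c | a)) & b) = 00000000000010100000000010101010
  (((e | (~c | d)) & (~d & a)) | ((~e & (c | a)) & b)) = 00000000000010101100010011101110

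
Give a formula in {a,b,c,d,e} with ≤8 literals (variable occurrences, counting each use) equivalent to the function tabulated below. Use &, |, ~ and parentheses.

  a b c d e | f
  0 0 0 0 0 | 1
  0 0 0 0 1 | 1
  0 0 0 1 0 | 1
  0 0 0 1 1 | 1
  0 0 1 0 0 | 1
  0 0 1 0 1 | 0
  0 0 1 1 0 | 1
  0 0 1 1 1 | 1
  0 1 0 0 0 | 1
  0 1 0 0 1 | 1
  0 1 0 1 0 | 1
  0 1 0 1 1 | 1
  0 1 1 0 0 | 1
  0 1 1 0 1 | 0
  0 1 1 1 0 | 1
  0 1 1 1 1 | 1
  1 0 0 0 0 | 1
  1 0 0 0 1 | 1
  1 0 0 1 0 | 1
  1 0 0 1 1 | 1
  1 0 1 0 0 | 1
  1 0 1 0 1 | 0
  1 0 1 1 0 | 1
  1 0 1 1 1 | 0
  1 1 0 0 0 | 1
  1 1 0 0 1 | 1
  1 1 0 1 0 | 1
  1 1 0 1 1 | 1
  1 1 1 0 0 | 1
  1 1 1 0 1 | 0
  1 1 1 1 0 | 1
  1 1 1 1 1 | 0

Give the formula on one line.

((((~e | (d & (e & c))) & ~a) | ~c) | ~e)

  ~e = 10101010101010101010101010101010
  (e & c) = 00000101000001010000010100000101
  (d & (e & c)) = 00000001000000010000000100000001
  (~e | (d & (e & c))) = 10101011101010111010101110101011
  ~a = 11111111111111110000000000000000
  ((~e | (d & (e & c))) & ~a) = 10101011101010110000000000000000
  ~c = 11110000111100001111000011110000
  (((~e | (d & (e & c))) & ~a) | ~c) = 11111011111110111111000011110000
  ((((~e | (d & (e & c))) & ~a) | ~c) | ~e) = 11111011111110111111101011111010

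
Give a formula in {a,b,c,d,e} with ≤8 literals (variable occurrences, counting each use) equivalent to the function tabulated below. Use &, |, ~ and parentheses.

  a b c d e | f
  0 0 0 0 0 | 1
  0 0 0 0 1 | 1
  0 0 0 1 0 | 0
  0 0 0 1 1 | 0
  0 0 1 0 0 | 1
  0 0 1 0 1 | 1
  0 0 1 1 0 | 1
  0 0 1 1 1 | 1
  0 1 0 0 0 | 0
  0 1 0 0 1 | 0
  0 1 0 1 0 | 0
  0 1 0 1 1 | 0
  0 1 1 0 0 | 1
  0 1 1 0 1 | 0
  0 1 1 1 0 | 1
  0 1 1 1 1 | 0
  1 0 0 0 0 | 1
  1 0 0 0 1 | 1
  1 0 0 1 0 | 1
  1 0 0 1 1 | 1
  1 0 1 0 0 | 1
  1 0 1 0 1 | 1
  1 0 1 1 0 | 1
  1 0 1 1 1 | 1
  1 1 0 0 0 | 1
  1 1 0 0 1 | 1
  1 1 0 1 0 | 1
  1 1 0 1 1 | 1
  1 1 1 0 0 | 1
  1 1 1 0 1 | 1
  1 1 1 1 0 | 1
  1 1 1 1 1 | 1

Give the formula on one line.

(a | ((~b | ((c & ~a) & ~e)) & ((c | a) | ~d)))

  ~b = 11111111000000001111111100000000
  ~a = 11111111111111110000000000000000
  (c & ~a) = 00001111000011110000000000000000
  ~e = 10101010101010101010101010101010
  ((c & ~a) & ~e) = 00001010000010100000000000000000
  (~b | ((c & ~a) & ~e)) = 11111111000010101111111100000000
  (c | a) = 00001111000011111111111111111111
  ~d = 11001100110011001100110011001100
  ((c | a) | ~d) = 11001111110011111111111111111111
  ((~b | ((c & ~a) & ~e)) & ((c | a) | ~d)) = 11001111000010101111111100000000
  (a | ((~b | ((c & ~a) & ~e)) & ((c | a) | ~d))) = 11001111000010101111111111111111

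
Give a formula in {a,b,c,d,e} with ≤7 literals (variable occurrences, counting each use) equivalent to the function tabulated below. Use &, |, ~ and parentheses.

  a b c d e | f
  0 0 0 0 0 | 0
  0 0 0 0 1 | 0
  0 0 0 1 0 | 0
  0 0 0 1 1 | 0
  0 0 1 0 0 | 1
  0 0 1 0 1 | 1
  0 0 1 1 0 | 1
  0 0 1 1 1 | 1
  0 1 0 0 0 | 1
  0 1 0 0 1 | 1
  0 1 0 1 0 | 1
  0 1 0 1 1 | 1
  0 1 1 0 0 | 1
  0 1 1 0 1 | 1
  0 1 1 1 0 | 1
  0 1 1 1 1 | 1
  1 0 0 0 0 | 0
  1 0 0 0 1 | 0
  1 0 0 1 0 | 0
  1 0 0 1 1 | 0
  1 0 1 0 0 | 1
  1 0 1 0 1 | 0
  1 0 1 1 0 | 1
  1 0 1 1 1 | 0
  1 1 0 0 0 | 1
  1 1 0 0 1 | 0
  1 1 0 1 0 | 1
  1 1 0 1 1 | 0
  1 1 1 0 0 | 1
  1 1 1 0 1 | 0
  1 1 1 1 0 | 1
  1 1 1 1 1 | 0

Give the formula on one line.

(((((e | ~b) & ~a) & e) | ~e) & (b | c))

  ~b = 11111111000000001111111100000000
  (e | ~b) = 11111111010101011111111101010101
  ~a = 11111111111111110000000000000000
  ((e | ~b) & ~a) = 11111111010101010000000000000000
  (((e | ~b) & ~a) & e) = 01010101010101010000000000000000
  ~e = 10101010101010101010101010101010
  ((((e | ~b) & ~a) & e) | ~e) = 11111111111111111010101010101010
  (b | c) = 00001111111111110000111111111111
  (((((e | ~b) & ~a) & e) | ~e) & (b | c)) = 00001111111111110000101010101010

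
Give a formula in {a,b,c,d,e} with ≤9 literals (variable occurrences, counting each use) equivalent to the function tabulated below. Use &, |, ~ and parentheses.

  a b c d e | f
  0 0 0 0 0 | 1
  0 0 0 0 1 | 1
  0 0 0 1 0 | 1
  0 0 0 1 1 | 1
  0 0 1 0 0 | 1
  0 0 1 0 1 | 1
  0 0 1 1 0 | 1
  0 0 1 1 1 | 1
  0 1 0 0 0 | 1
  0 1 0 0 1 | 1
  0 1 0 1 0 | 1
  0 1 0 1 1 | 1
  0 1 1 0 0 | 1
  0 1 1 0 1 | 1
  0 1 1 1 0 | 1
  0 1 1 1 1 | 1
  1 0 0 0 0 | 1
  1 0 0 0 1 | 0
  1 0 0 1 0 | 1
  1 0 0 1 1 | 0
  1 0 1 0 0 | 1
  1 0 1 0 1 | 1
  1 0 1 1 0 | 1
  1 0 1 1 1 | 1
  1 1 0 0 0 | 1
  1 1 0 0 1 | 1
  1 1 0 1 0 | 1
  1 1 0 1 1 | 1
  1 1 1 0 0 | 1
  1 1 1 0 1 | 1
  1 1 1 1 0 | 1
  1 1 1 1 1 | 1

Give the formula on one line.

  (b & e) = 00000000010101010000000001010101
  (c & a) = 00000000000000000000111100001111
  ~e = 10101010101010101010101010101010
  ~a = 11111111111111110000000000000000
  (~e | ~a) = 11111111111111111010101010101010
  ((c & a) | (~e | ~a)) = 11111111111111111010111110101111
  ((b & e) | ((c & a) | (~e | ~a))) = 11111111111111111010111111111111

((b & e) | ((c & a) | (~e | ~a)))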